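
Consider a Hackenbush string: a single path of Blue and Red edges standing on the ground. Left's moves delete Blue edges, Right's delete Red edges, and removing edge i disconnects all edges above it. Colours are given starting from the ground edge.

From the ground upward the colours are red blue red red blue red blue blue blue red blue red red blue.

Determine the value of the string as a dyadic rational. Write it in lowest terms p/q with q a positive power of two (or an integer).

Recurse on prefixes of the 14-edge string red blue red red blue red blue blue blue red blue red red blue:
edge 1 of 14 (red): { (no moves) | 0 } so -1
edge 2 of 14 (blue): { -1 | 0 } so -1/2
edge 3 of 14 (red): { -1 | -1/2,0 } so -3/4
edge 4 of 14 (red): { -1 | -3/4,-1/2,0 } so -7/8
edge 5 of 14 (blue): { -1,-7/8 | -3/4,-1/2,0 } so -13/16
edge 6 of 14 (red): { -1,-7/8 | -13/16,-3/4,-1/2,0 } so -27/32
edge 7 of 14 (blue): { -1,-7/8,-27/32 | -13/16,-3/4,-1/2,0 } so -53/64
edge 8 of 14 (blue): { -1,-7/8,-27/32,-53/64 | -13/16,-3/4,-1/2,0 } so -105/128
edge 9 of 14 (blue): { -1,-7/8,-27/32,-53/64,-105/128 | -13/16,-3/4,-1/2,0 } so -209/256
edge 10 of 14 (red): { -1,-7/8,-27/32,-53/64,-105/128 | -209/256,-13/16,-3/4,-1/2,0 } so -419/512
edge 11 of 14 (blue): { -1,-7/8,-27/32,-53/64,-105/128,-419/512 | -209/256,-13/16,-3/4,-1/2,0 } so -837/1024
edge 12 of 14 (red): { -1,-7/8,-27/32,-53/64,-105/128,-419/512 | -837/1024,-209/256,-13/16,-3/4,-1/2,0 } so -1675/2048
edge 13 of 14 (red): { -1,-7/8,-27/32,-53/64,-105/128,-419/512 | -1675/2048,-837/1024,-209/256,-13/16,-3/4,-1/2,0 } so -3351/4096
edge 14 of 14 (blue): { -1,-7/8,-27/32,-53/64,-105/128,-419/512,-3351/4096 | -1675/2048,-837/1024,-209/256,-13/16,-3/4,-1/2,0 } so -6701/8192

-6701/8192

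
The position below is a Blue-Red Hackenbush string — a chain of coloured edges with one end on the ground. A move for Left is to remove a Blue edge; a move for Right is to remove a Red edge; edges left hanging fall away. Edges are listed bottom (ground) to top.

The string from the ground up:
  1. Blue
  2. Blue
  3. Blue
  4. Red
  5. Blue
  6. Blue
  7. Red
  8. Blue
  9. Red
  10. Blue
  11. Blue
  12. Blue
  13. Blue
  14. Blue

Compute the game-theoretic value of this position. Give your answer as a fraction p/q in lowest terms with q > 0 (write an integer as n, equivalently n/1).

Recurse on prefixes of the 14-edge string Blue Blue Blue Red Blue Blue Red Blue Red Blue Blue Blue Blue Blue:
G_1 [B]  L=[0]  R=[]  => 1
G_2 [BB]  L=[0; 1]  R=[]  => 2
G_3 [BBB]  L=[0; 1; 2]  R=[]  => 3
G_4 [BBBR]  L=[0; 1; 2]  R=[3]  => 5/2
G_5 [BBBRB]  L=[0; 1; 2; 5/2]  R=[3]  => 11/4
G_6 [BBBRBB]  L=[0; 1; 2; 5/2; 11/4]  R=[3]  => 23/8
G_7 [BBBRBBR]  L=[0; 1; 2; 5/2; 11/4]  R=[23/8; 3]  => 45/16
G_8 [BBBRBBRB]  L=[0; 1; 2; 5/2; 11/4; 45/16]  R=[23/8; 3]  => 91/32
G_9 [BBBRBBRBR]  L=[0; 1; 2; 5/2; 11/4; 45/16]  R=[91/32; 23/8; 3]  => 181/64
G_10 [BBBRBBRBRB]  L=[0; 1; 2; 5/2; 11/4; 45/16; 181/64]  R=[91/32; 23/8; 3]  => 363/128
G_11 [BBBRBBRBRBB]  L=[0; 1; 2; 5/2; 11/4; 45/16; 181/64; 363/128]  R=[91/32; 23/8; 3]  => 727/256
G_12 [BBBRBBRBRBBB]  L=[0; 1; 2; 5/2; 11/4; 45/16; 181/64; 363/128; 727/256]  R=[91/32; 23/8; 3]  => 1455/512
G_13 [BBBRBBRBRBBBB]  L=[0; 1; 2; 5/2; 11/4; 45/16; 181/64; 363/128; 727/256; 1455/512]  R=[91/32; 23/8; 3]  => 2911/1024
G_14 [BBBRBBRBRBBBBB]  L=[0; 1; 2; 5/2; 11/4; 45/16; 181/64; 363/128; 727/256; 1455/512; 2911/1024]  R=[91/32; 23/8; 3]  => 5823/2048

5823/2048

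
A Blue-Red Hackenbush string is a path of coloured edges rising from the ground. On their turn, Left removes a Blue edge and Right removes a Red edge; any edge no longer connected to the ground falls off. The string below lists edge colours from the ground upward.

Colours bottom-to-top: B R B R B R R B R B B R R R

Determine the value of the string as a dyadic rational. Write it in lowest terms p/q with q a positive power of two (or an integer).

5297/8192

1 of 14 · B · max L 0 · min R +∞ so 1
2 of 14 · BR · max L 0 · min R 1 so 1/2
3 of 14 · BRB · max L 1/2 · min R 1 so 3/4
4 of 14 · BRBR · max L 1/2 · min R 3/4 so 5/8
5 of 14 · BRBRB · max L 5/8 · min R 3/4 so 11/16
6 of 14 · BRBRBR · max L 5/8 · min R 11/16 so 21/32
7 of 14 · BRBRBRR · max L 5/8 · min R 21/32 so 41/64
8 of 14 · BRBRBRRB · max L 41/64 · min R 21/32 so 83/128
9 of 14 · BRBRBRRBR · max L 41/64 · min R 83/128 so 165/256
10 of 14 · BRBRBRRBRB · max L 165/256 · min R 83/128 so 331/512
11 of 14 · BRBRBRRBRBB · max L 331/512 · min R 83/128 so 663/1024
12 of 14 · BRBRBRRBRBBR · max L 331/512 · min R 663/1024 so 1325/2048
13 of 14 · BRBRBRRBRBBRR · max L 331/512 · min R 1325/2048 so 2649/4096
14 of 14 · BRBRBRRBRBBRRR · max L 331/512 · min R 2649/4096 so 5297/8192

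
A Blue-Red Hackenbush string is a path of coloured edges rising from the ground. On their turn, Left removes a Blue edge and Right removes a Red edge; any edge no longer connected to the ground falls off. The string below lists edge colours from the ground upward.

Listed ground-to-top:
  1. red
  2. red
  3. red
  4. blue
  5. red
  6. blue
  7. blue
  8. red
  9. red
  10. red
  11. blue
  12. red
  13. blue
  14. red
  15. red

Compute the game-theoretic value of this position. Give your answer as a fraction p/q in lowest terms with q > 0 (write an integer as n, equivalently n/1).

-10711/4096

1 of 15 · r · max L −∞ · min R 0 = -1
2 of 15 · rr · max L −∞ · min R -1 = -2
3 of 15 · rrr · max L −∞ · min R -2 = -3
4 of 15 · rrrb · max L -3 · min R -2 = -5/2
5 of 15 · rrrbr · max L -3 · min R -5/2 = -11/4
6 of 15 · rrrbrb · max L -11/4 · min R -5/2 = -21/8
7 of 15 · rrrbrbb · max L -21/8 · min R -5/2 = -41/16
8 of 15 · rrrbrbbr · max L -21/8 · min R -41/16 = -83/32
9 of 15 · rrrbrbbrr · max L -21/8 · min R -83/32 = -167/64
10 of 15 · rrrbrbbrrr · max L -21/8 · min R -167/64 = -335/128
11 of 15 · rrrbrbbrrrb · max L -335/128 · min R -167/64 = -669/256
12 of 15 · rrrbrbbrrrbr · max L -335/128 · min R -669/256 = -1339/512
13 of 15 · rrrbrbbrrrbrb · max L -1339/512 · min R -669/256 = -2677/1024
14 of 15 · rrrbrbbrrrbrbr · max L -1339/512 · min R -2677/1024 = -5355/2048
15 of 15 · rrrbrbbrrrbrbrr · max L -1339/512 · min R -5355/2048 = -10711/4096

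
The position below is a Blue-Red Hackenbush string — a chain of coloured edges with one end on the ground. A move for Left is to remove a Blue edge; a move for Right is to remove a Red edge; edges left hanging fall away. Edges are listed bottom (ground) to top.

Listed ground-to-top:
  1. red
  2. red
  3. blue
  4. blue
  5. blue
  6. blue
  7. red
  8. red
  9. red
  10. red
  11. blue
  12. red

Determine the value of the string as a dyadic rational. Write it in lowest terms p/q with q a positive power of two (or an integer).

Build g(s[:k]) for k = 1..12, string s = red red blue blue blue blue red red red red blue red.
g(r) = { (no moves) | 0 } so -1
g(rr) = { (no moves) | -1; 0 } so -2
g(rrb) = { -2 | -1; 0 } so -3/2
g(rrbb) = { -2; -3/2 | -1; 0 } so -5/4
g(rrbbb) = { -2; -3/2; -5/4 | -1; 0 } so -9/8
g(rrbbbb) = { -2; -3/2; -5/4; -9/8 | -1; 0 } so -17/16
g(rrbbbbr) = { -2; -3/2; -5/4; -9/8 | -17/16; -1; 0 } so -35/32
g(rrbbbbrr) = { -2; -3/2; -5/4; -9/8 | -35/32; -17/16; -1; 0 } so -71/64
g(rrbbbbrrr) = { -2; -3/2; -5/4; -9/8 | -71/64; -35/32; -17/16; -1; 0 } so -143/128
g(rrbbbbrrrr) = { -2; -3/2; -5/4; -9/8 | -143/128; -71/64; -35/32; -17/16; -1; 0 } so -287/256
g(rrbbbbrrrrb) = { -2; -3/2; -5/4; -9/8; -287/256 | -143/128; -71/64; -35/32; -17/16; -1; 0 } so -573/512
g(rrbbbbrrrrbr) = { -2; -3/2; -5/4; -9/8; -287/256 | -573/512; -143/128; -71/64; -35/32; -17/16; -1; 0 } so -1147/1024

-1147/1024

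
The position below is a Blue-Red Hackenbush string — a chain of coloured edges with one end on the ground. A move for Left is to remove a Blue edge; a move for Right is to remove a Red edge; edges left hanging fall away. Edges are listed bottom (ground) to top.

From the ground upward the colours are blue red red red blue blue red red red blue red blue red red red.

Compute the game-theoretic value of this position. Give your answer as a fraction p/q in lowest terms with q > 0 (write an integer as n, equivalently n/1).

1 of 15 · b · max L 0 · min R +∞ so 1
2 of 15 · br · max L 0 · min R 1 so 1/2
3 of 15 · brr · max L 0 · min R 1/2 so 1/4
4 of 15 · brrr · max L 0 · min R 1/4 so 1/8
5 of 15 · brrrb · max L 1/8 · min R 1/4 so 3/16
6 of 15 · brrrbb · max L 3/16 · min R 1/4 so 7/32
7 of 15 · brrrbbr · max L 3/16 · min R 7/32 so 13/64
8 of 15 · brrrbbrr · max L 3/16 · min R 13/64 so 25/128
9 of 15 · brrrbbrrr · max L 3/16 · min R 25/128 so 49/256
10 of 15 · brrrbbrrrb · max L 49/256 · min R 25/128 so 99/512
11 of 15 · brrrbbrrrbr · max L 49/256 · min R 99/512 so 197/1024
12 of 15 · brrrbbrrrbrb · max L 197/1024 · min R 99/512 so 395/2048
13 of 15 · brrrbbrrrbrbr · max L 197/1024 · min R 395/2048 so 789/4096
14 of 15 · brrrbbrrrbrbrr · max L 197/1024 · min R 789/4096 so 1577/8192
15 of 15 · brrrbbrrrbrbrrr · max L 197/1024 · min R 1577/8192 so 3153/16384

3153/16384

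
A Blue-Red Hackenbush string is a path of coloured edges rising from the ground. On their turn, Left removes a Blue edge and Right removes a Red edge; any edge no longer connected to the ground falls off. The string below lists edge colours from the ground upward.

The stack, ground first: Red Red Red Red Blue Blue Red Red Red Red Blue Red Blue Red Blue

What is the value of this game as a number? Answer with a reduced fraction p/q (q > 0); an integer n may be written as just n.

R: Left { ∅ }, Right { 0 } -> simplest -1
RR: Left { ∅ }, Right { -1; 0 } -> simplest -2
RRR: Left { ∅ }, Right { -2; -1; 0 } -> simplest -3
RRRR: Left { ∅ }, Right { -3; -2; -1; 0 } -> simplest -4
RRRRB: Left { -4 }, Right { -3; -2; -1; 0 } -> simplest -7/2
RRRRBB: Left { -4; -7/2 }, Right { -3; -2; -1; 0 } -> simplest -13/4
RRRRBBR: Left { -4; -7/2 }, Right { -13/4; -3; -2; -1; 0 } -> simplest -27/8
RRRRBBRR: Left { -4; -7/2 }, Right { -27/8; -13/4; -3; -2; -1; 0 } -> simplest -55/16
RRRRBBRRR: Left { -4; -7/2 }, Right { -55/16; -27/8; -13/4; -3; -2; -1; 0 } -> simplest -111/32
RRRRBBRRRR: Left { -4; -7/2 }, Right { -111/32; -55/16; -27/8; -13/4; -3; -2; -1; 0 } -> simplest -223/64
RRRRBBRRRRB: Left { -4; -7/2; -223/64 }, Right { -111/32; -55/16; -27/8; -13/4; -3; -2; -1; 0 } -> simplest -445/128
RRRRBBRRRRBR: Left { -4; -7/2; -223/64 }, Right { -445/128; -111/32; -55/16; -27/8; -13/4; -3; -2; -1; 0 } -> simplest -891/256
RRRRBBRRRRBRB: Left { -4; -7/2; -223/64; -891/256 }, Right { -445/128; -111/32; -55/16; -27/8; -13/4; -3; -2; -1; 0 } -> simplest -1781/512
RRRRBBRRRRBRBR: Left { -4; -7/2; -223/64; -891/256 }, Right { -1781/512; -445/128; -111/32; -55/16; -27/8; -13/4; -3; -2; -1; 0 } -> simplest -3563/1024
RRRRBBRRRRBRBRB: Left { -4; -7/2; -223/64; -891/256; -3563/1024 }, Right { -1781/512; -445/128; -111/32; -55/16; -27/8; -13/4; -3; -2; -1; 0 } -> simplest -7125/2048

-7125/2048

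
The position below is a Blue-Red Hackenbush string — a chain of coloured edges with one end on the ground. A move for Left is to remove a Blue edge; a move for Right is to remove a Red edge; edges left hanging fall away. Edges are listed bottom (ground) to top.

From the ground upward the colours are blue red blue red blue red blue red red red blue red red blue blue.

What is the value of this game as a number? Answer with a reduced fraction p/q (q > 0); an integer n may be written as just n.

10791/16384

step 1: add blue to get b; options L={ 0 } R={  } => 1
step 2: add red to get br; options L={ 0 } R={ 1 } => 1/2
step 3: add blue to get brb; options L={ 0, 1/2 } R={ 1 } => 3/4
step 4: add red to get brbr; options L={ 0, 1/2 } R={ 3/4, 1 } => 5/8
step 5: add blue to get brbrb; options L={ 0, 1/2, 5/8 } R={ 3/4, 1 } => 11/16
step 6: add red to get brbrbr; options L={ 0, 1/2, 5/8 } R={ 11/16, 3/4, 1 } => 21/32
step 7: add blue to get brbrbrb; options L={ 0, 1/2, 5/8, 21/32 } R={ 11/16, 3/4, 1 } => 43/64
step 8: add red to get brbrbrbr; options L={ 0, 1/2, 5/8, 21/32 } R={ 43/64, 11/16, 3/4, 1 } => 85/128
step 9: add red to get brbrbrbrr; options L={ 0, 1/2, 5/8, 21/32 } R={ 85/128, 43/64, 11/16, 3/4, 1 } => 169/256
step 10: add red to get brbrbrbrrr; options L={ 0, 1/2, 5/8, 21/32 } R={ 169/256, 85/128, 43/64, 11/16, 3/4, 1 } => 337/512
step 11: add blue to get brbrbrbrrrb; options L={ 0, 1/2, 5/8, 21/32, 337/512 } R={ 169/256, 85/128, 43/64, 11/16, 3/4, 1 } => 675/1024
step 12: add red to get brbrbrbrrrbr; options L={ 0, 1/2, 5/8, 21/32, 337/512 } R={ 675/1024, 169/256, 85/128, 43/64, 11/16, 3/4, 1 } => 1349/2048
step 13: add red to get brbrbrbrrrbrr; options L={ 0, 1/2, 5/8, 21/32, 337/512 } R={ 1349/2048, 675/1024, 169/256, 85/128, 43/64, 11/16, 3/4, 1 } => 2697/4096
step 14: add blue to get brbrbrbrrrbrrb; options L={ 0, 1/2, 5/8, 21/32, 337/512, 2697/4096 } R={ 1349/2048, 675/1024, 169/256, 85/128, 43/64, 11/16, 3/4, 1 } => 5395/8192
step 15: add blue to get brbrbrbrrrbrrbb; options L={ 0, 1/2, 5/8, 21/32, 337/512, 2697/4096, 5395/8192 } R={ 1349/2048, 675/1024, 169/256, 85/128, 43/64, 11/16, 3/4, 1 } => 10791/16384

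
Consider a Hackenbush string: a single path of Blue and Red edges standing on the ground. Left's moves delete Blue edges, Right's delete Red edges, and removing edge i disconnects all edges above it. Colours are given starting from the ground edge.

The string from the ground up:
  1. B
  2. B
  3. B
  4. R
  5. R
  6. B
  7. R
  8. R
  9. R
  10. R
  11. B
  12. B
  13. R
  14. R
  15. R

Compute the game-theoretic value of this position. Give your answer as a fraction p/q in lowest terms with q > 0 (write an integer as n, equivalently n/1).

Build G(s[:k]) for k = 1..15, string s = B B B R R B R R R R B B R R R.
edge 1 of 15 (B): { 0 | — } -> 1
edge 2 of 15 (B): { 0 1 | — } -> 2
edge 3 of 15 (B): { 0 1 2 | — } -> 3
edge 4 of 15 (R): { 0 1 2 | 3 } -> 5/2
edge 5 of 15 (R): { 0 1 2 | 5/2 3 } -> 9/4
edge 6 of 15 (B): { 0 1 2 9/4 | 5/2 3 } -> 19/8
edge 7 of 15 (R): { 0 1 2 9/4 | 19/8 5/2 3 } -> 37/16
edge 8 of 15 (R): { 0 1 2 9/4 | 37/16 19/8 5/2 3 } -> 73/32
edge 9 of 15 (R): { 0 1 2 9/4 | 73/32 37/16 19/8 5/2 3 } -> 145/64
edge 10 of 15 (R): { 0 1 2 9/4 | 145/64 73/32 37/16 19/8 5/2 3 } -> 289/128
edge 11 of 15 (B): { 0 1 2 9/4 289/128 | 145/64 73/32 37/16 19/8 5/2 3 } -> 579/256
edge 12 of 15 (B): { 0 1 2 9/4 289/128 579/256 | 145/64 73/32 37/16 19/8 5/2 3 } -> 1159/512
edge 13 of 15 (R): { 0 1 2 9/4 289/128 579/256 | 1159/512 145/64 73/32 37/16 19/8 5/2 3 } -> 2317/1024
edge 14 of 15 (R): { 0 1 2 9/4 289/128 579/256 | 2317/1024 1159/512 145/64 73/32 37/16 19/8 5/2 3 } -> 4633/2048
edge 15 of 15 (R): { 0 1 2 9/4 289/128 579/256 | 4633/2048 2317/1024 1159/512 145/64 73/32 37/16 19/8 5/2 3 } -> 9265/4096

9265/4096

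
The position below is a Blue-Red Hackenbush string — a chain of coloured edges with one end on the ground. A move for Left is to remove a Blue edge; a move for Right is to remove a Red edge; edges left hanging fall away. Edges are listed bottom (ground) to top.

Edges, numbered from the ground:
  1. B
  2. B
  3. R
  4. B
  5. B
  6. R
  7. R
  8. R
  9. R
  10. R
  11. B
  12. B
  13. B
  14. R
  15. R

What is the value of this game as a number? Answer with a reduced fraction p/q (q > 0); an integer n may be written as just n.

14393/8192

Prefix values for B B R B B R R R R R B B B R R via {L|R} + simplicity:
B: Left { 0 }, Right { — } -> simplest 1
BB: Left { 0,1 }, Right { — } -> simplest 2
BBR: Left { 0,1 }, Right { 2 } -> simplest 3/2
BBRB: Left { 0,1,3/2 }, Right { 2 } -> simplest 7/4
BBRBB: Left { 0,1,3/2,7/4 }, Right { 2 } -> simplest 15/8
BBRBBR: Left { 0,1,3/2,7/4 }, Right { 15/8,2 } -> simplest 29/16
BBRBBRR: Left { 0,1,3/2,7/4 }, Right { 29/16,15/8,2 } -> simplest 57/32
BBRBBRRR: Left { 0,1,3/2,7/4 }, Right { 57/32,29/16,15/8,2 } -> simplest 113/64
BBRBBRRRR: Left { 0,1,3/2,7/4 }, Right { 113/64,57/32,29/16,15/8,2 } -> simplest 225/128
BBRBBRRRRR: Left { 0,1,3/2,7/4 }, Right { 225/128,113/64,57/32,29/16,15/8,2 } -> simplest 449/256
BBRBBRRRRRB: Left { 0,1,3/2,7/4,449/256 }, Right { 225/128,113/64,57/32,29/16,15/8,2 } -> simplest 899/512
BBRBBRRRRRBB: Left { 0,1,3/2,7/4,449/256,899/512 }, Right { 225/128,113/64,57/32,29/16,15/8,2 } -> simplest 1799/1024
BBRBBRRRRRBBB: Left { 0,1,3/2,7/4,449/256,899/512,1799/1024 }, Right { 225/128,113/64,57/32,29/16,15/8,2 } -> simplest 3599/2048
BBRBBRRRRRBBBR: Left { 0,1,3/2,7/4,449/256,899/512,1799/1024 }, Right { 3599/2048,225/128,113/64,57/32,29/16,15/8,2 } -> simplest 7197/4096
BBRBBRRRRRBBBRR: Left { 0,1,3/2,7/4,449/256,899/512,1799/1024 }, Right { 7197/4096,3599/2048,225/128,113/64,57/32,29/16,15/8,2 } -> simplest 14393/8192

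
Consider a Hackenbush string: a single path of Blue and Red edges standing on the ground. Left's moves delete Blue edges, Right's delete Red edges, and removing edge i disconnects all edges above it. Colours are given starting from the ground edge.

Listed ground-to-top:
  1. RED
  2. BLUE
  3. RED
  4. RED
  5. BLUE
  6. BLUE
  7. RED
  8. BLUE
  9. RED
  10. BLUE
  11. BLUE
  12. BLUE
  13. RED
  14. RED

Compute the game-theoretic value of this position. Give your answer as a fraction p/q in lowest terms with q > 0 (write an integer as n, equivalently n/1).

Recurse on prefixes of the 14-edge string RED BLUE RED RED BLUE BLUE RED BLUE RED BLUE BLUE BLUE RED RED:
value(R) = {  | 0 } — -1
value(RB) = { -1 | 0 } — -1/2
value(RBR) = { -1 | -1/2; 0 } — -3/4
value(RBRR) = { -1 | -3/4; -1/2; 0 } — -7/8
value(RBRRB) = { -1; -7/8 | -3/4; -1/2; 0 } — -13/16
value(RBRRBB) = { -1; -7/8; -13/16 | -3/4; -1/2; 0 } — -25/32
value(RBRRBBR) = { -1; -7/8; -13/16 | -25/32; -3/4; -1/2; 0 } — -51/64
value(RBRRBBRB) = { -1; -7/8; -13/16; -51/64 | -25/32; -3/4; -1/2; 0 } — -101/128
value(RBRRBBRBR) = { -1; -7/8; -13/16; -51/64 | -101/128; -25/32; -3/4; -1/2; 0 } — -203/256
value(RBRRBBRBRB) = { -1; -7/8; -13/16; -51/64; -203/256 | -101/128; -25/32; -3/4; -1/2; 0 } — -405/512
value(RBRRBBRBRBB) = { -1; -7/8; -13/16; -51/64; -203/256; -405/512 | -101/128; -25/32; -3/4; -1/2; 0 } — -809/1024
value(RBRRBBRBRBBB) = { -1; -7/8; -13/16; -51/64; -203/256; -405/512; -809/1024 | -101/128; -25/32; -3/4; -1/2; 0 } — -1617/2048
value(RBRRBBRBRBBBR) = { -1; -7/8; -13/16; -51/64; -203/256; -405/512; -809/1024 | -1617/2048; -101/128; -25/32; -3/4; -1/2; 0 } — -3235/4096
value(RBRRBBRBRBBBRR) = { -1; -7/8; -13/16; -51/64; -203/256; -405/512; -809/1024 | -3235/4096; -1617/2048; -101/128; -25/32; -3/4; -1/2; 0 } — -6471/8192

-6471/8192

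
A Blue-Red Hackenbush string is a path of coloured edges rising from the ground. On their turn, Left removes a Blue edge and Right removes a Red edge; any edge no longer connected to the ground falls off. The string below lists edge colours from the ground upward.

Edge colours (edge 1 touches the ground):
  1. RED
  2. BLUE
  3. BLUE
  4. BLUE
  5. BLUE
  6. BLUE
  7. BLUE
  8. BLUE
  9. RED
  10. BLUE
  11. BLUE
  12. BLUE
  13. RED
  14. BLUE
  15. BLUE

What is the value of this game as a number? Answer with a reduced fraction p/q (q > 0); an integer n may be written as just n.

-137/16384

G_1 [R]  L=[—]  R=[0]  ⇒ -1
G_2 [RB]  L=[-1]  R=[0]  ⇒ -1/2
G_3 [RBB]  L=[-1,-1/2]  R=[0]  ⇒ -1/4
G_4 [RBBB]  L=[-1,-1/2,-1/4]  R=[0]  ⇒ -1/8
G_5 [RBBBB]  L=[-1,-1/2,-1/4,-1/8]  R=[0]  ⇒ -1/16
G_6 [RBBBBB]  L=[-1,-1/2,-1/4,-1/8,-1/16]  R=[0]  ⇒ -1/32
G_7 [RBBBBBB]  L=[-1,-1/2,-1/4,-1/8,-1/16,-1/32]  R=[0]  ⇒ -1/64
G_8 [RBBBBBBB]  L=[-1,-1/2,-1/4,-1/8,-1/16,-1/32,-1/64]  R=[0]  ⇒ -1/128
G_9 [RBBBBBBBR]  L=[-1,-1/2,-1/4,-1/8,-1/16,-1/32,-1/64]  R=[-1/128,0]  ⇒ -3/256
G_10 [RBBBBBBBRB]  L=[-1,-1/2,-1/4,-1/8,-1/16,-1/32,-1/64,-3/256]  R=[-1/128,0]  ⇒ -5/512
G_11 [RBBBBBBBRBB]  L=[-1,-1/2,-1/4,-1/8,-1/16,-1/32,-1/64,-3/256,-5/512]  R=[-1/128,0]  ⇒ -9/1024
G_12 [RBBBBBBBRBBB]  L=[-1,-1/2,-1/4,-1/8,-1/16,-1/32,-1/64,-3/256,-5/512,-9/1024]  R=[-1/128,0]  ⇒ -17/2048
G_13 [RBBBBBBBRBBBR]  L=[-1,-1/2,-1/4,-1/8,-1/16,-1/32,-1/64,-3/256,-5/512,-9/1024]  R=[-17/2048,-1/128,0]  ⇒ -35/4096
G_14 [RBBBBBBBRBBBRB]  L=[-1,-1/2,-1/4,-1/8,-1/16,-1/32,-1/64,-3/256,-5/512,-9/1024,-35/4096]  R=[-17/2048,-1/128,0]  ⇒ -69/8192
G_15 [RBBBBBBBRBBBRBB]  L=[-1,-1/2,-1/4,-1/8,-1/16,-1/32,-1/64,-3/256,-5/512,-9/1024,-35/4096,-69/8192]  R=[-17/2048,-1/128,0]  ⇒ -137/16384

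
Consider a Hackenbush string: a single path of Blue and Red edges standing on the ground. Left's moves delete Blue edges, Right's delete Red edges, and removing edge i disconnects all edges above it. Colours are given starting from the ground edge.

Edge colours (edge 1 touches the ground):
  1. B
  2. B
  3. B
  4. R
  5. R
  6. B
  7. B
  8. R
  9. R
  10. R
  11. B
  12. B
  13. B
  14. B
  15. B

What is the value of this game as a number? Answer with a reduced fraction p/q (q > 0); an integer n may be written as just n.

9791/4096

Prefix values for B B B R R B B R R R B B B B B via {L|R} + simplicity:
g_1 [B]  L=[0]  R=[∅]  gives 1
g_2 [BB]  L=[0 1]  R=[∅]  gives 2
g_3 [BBB]  L=[0 1 2]  R=[∅]  gives 3
g_4 [BBBR]  L=[0 1 2]  R=[3]  gives 5/2
g_5 [BBBRR]  L=[0 1 2]  R=[5/2 3]  gives 9/4
g_6 [BBBRRB]  L=[0 1 2 9/4]  R=[5/2 3]  gives 19/8
g_7 [BBBRRBB]  L=[0 1 2 9/4 19/8]  R=[5/2 3]  gives 39/16
g_8 [BBBRRBBR]  L=[0 1 2 9/4 19/8]  R=[39/16 5/2 3]  gives 77/32
g_9 [BBBRRBBRR]  L=[0 1 2 9/4 19/8]  R=[77/32 39/16 5/2 3]  gives 153/64
g_10 [BBBRRBBRRR]  L=[0 1 2 9/4 19/8]  R=[153/64 77/32 39/16 5/2 3]  gives 305/128
g_11 [BBBRRBBRRRB]  L=[0 1 2 9/4 19/8 305/128]  R=[153/64 77/32 39/16 5/2 3]  gives 611/256
g_12 [BBBRRBBRRRBB]  L=[0 1 2 9/4 19/8 305/128 611/256]  R=[153/64 77/32 39/16 5/2 3]  gives 1223/512
g_13 [BBBRRBBRRRBBB]  L=[0 1 2 9/4 19/8 305/128 611/256 1223/512]  R=[153/64 77/32 39/16 5/2 3]  gives 2447/1024
g_14 [BBBRRBBRRRBBBB]  L=[0 1 2 9/4 19/8 305/128 611/256 1223/512 2447/1024]  R=[153/64 77/32 39/16 5/2 3]  gives 4895/2048
g_15 [BBBRRBBRRRBBBBB]  L=[0 1 2 9/4 19/8 305/128 611/256 1223/512 2447/1024 4895/2048]  R=[153/64 77/32 39/16 5/2 3]  gives 9791/4096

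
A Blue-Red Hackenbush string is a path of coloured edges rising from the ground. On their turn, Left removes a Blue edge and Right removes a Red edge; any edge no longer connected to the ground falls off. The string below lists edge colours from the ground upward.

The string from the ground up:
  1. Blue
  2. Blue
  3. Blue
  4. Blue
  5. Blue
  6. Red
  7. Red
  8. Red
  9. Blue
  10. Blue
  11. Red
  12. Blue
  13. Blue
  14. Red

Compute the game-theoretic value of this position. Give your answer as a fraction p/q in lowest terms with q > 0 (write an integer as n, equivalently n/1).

Prefix values for Blue Blue Blue Blue Blue Red Red Red Blue Blue Red Blue Blue Red via {L|R} + simplicity:
1 of 14 · B · max L 0 · min R +∞ => 1
2 of 14 · BB · max L 1 · min R +∞ => 2
3 of 14 · BBB · max L 2 · min R +∞ => 3
4 of 14 · BBBB · max L 3 · min R +∞ => 4
5 of 14 · BBBBB · max L 4 · min R +∞ => 5
6 of 14 · BBBBBR · max L 4 · min R 5 => 9/2
7 of 14 · BBBBBRR · max L 4 · min R 9/2 => 17/4
8 of 14 · BBBBBRRR · max L 4 · min R 17/4 => 33/8
9 of 14 · BBBBBRRRB · max L 33/8 · min R 17/4 => 67/16
10 of 14 · BBBBBRRRBB · max L 67/16 · min R 17/4 => 135/32
11 of 14 · BBBBBRRRBBR · max L 67/16 · min R 135/32 => 269/64
12 of 14 · BBBBBRRRBBRB · max L 269/64 · min R 135/32 => 539/128
13 of 14 · BBBBBRRRBBRBB · max L 539/128 · min R 135/32 => 1079/256
14 of 14 · BBBBBRRRBBRBBR · max L 539/128 · min R 1079/256 => 2157/512

2157/512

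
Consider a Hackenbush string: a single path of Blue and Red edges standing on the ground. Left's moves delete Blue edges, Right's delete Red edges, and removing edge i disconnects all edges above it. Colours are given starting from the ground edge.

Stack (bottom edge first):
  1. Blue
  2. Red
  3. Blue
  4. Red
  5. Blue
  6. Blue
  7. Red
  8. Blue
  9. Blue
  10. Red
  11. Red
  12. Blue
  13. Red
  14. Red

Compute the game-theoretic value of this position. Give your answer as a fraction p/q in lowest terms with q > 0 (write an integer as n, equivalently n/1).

5833/8192

1 of 14 · B · max L 0 · min R +∞ gives 1
2 of 14 · BR · max L 0 · min R 1 gives 1/2
3 of 14 · BRB · max L 1/2 · min R 1 gives 3/4
4 of 14 · BRBR · max L 1/2 · min R 3/4 gives 5/8
5 of 14 · BRBRB · max L 5/8 · min R 3/4 gives 11/16
6 of 14 · BRBRBB · max L 11/16 · min R 3/4 gives 23/32
7 of 14 · BRBRBBR · max L 11/16 · min R 23/32 gives 45/64
8 of 14 · BRBRBBRB · max L 45/64 · min R 23/32 gives 91/128
9 of 14 · BRBRBBRBB · max L 91/128 · min R 23/32 gives 183/256
10 of 14 · BRBRBBRBBR · max L 91/128 · min R 183/256 gives 365/512
11 of 14 · BRBRBBRBBRR · max L 91/128 · min R 365/512 gives 729/1024
12 of 14 · BRBRBBRBBRRB · max L 729/1024 · min R 365/512 gives 1459/2048
13 of 14 · BRBRBBRBBRRBR · max L 729/1024 · min R 1459/2048 gives 2917/4096
14 of 14 · BRBRBBRBBRRBRR · max L 729/1024 · min R 2917/4096 gives 5833/8192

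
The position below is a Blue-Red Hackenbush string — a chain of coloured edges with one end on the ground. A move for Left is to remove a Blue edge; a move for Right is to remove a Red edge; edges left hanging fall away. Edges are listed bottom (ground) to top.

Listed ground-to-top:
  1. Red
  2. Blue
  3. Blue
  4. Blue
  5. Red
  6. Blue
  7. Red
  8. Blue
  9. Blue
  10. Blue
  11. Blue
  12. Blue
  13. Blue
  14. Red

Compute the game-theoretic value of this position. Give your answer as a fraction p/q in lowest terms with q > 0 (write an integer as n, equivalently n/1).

Build v(s[:k]) for k = 1..14, string s = Red Blue Blue Blue Red Blue Red Blue Blue Blue Blue Blue Blue Red.
v(R) = { ∅ | 0 } so -1
v(RB) = { -1 | 0 } so -1/2
v(RBB) = { -1; -1/2 | 0 } so -1/4
v(RBBB) = { -1; -1/2; -1/4 | 0 } so -1/8
v(RBBBR) = { -1; -1/2; -1/4 | -1/8; 0 } so -3/16
v(RBBBRB) = { -1; -1/2; -1/4; -3/16 | -1/8; 0 } so -5/32
v(RBBBRBR) = { -1; -1/2; -1/4; -3/16 | -5/32; -1/8; 0 } so -11/64
v(RBBBRBRB) = { -1; -1/2; -1/4; -3/16; -11/64 | -5/32; -1/8; 0 } so -21/128
v(RBBBRBRBB) = { -1; -1/2; -1/4; -3/16; -11/64; -21/128 | -5/32; -1/8; 0 } so -41/256
v(RBBBRBRBBB) = { -1; -1/2; -1/4; -3/16; -11/64; -21/128; -41/256 | -5/32; -1/8; 0 } so -81/512
v(RBBBRBRBBBB) = { -1; -1/2; -1/4; -3/16; -11/64; -21/128; -41/256; -81/512 | -5/32; -1/8; 0 } so -161/1024
v(RBBBRBRBBBBB) = { -1; -1/2; -1/4; -3/16; -11/64; -21/128; -41/256; -81/512; -161/1024 | -5/32; -1/8; 0 } so -321/2048
v(RBBBRBRBBBBBB) = { -1; -1/2; -1/4; -3/16; -11/64; -21/128; -41/256; -81/512; -161/1024; -321/2048 | -5/32; -1/8; 0 } so -641/4096
v(RBBBRBRBBBBBBR) = { -1; -1/2; -1/4; -3/16; -11/64; -21/128; -41/256; -81/512; -161/1024; -321/2048 | -641/4096; -5/32; -1/8; 0 } so -1283/8192

-1283/8192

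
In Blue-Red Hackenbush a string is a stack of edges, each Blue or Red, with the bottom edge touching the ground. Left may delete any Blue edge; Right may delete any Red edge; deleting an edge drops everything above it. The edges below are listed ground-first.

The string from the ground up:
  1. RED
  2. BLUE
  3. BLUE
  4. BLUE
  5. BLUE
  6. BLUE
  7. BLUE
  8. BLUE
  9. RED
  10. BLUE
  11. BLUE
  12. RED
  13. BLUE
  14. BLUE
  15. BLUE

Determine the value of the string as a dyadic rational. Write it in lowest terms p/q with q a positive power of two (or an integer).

Build val(s[:k]) for k = 1..15, string s = RED BLUE BLUE BLUE BLUE BLUE BLUE BLUE RED BLUE BLUE RED BLUE BLUE BLUE.
val(R) = { none | 0 } so -1
val(RB) = { -1 | 0 } so -1/2
val(RBB) = { -1,-1/2 | 0 } so -1/4
val(RBBB) = { -1,-1/2,-1/4 | 0 } so -1/8
val(RBBBB) = { -1,-1/2,-1/4,-1/8 | 0 } so -1/16
val(RBBBBB) = { -1,-1/2,-1/4,-1/8,-1/16 | 0 } so -1/32
val(RBBBBBB) = { -1,-1/2,-1/4,-1/8,-1/16,-1/32 | 0 } so -1/64
val(RBBBBBBB) = { -1,-1/2,-1/4,-1/8,-1/16,-1/32,-1/64 | 0 } so -1/128
val(RBBBBBBBR) = { -1,-1/2,-1/4,-1/8,-1/16,-1/32,-1/64 | -1/128,0 } so -3/256
val(RBBBBBBBRB) = { -1,-1/2,-1/4,-1/8,-1/16,-1/32,-1/64,-3/256 | -1/128,0 } so -5/512
val(RBBBBBBBRBB) = { -1,-1/2,-1/4,-1/8,-1/16,-1/32,-1/64,-3/256,-5/512 | -1/128,0 } so -9/1024
val(RBBBBBBBRBBR) = { -1,-1/2,-1/4,-1/8,-1/16,-1/32,-1/64,-3/256,-5/512 | -9/1024,-1/128,0 } so -19/2048
val(RBBBBBBBRBBRB) = { -1,-1/2,-1/4,-1/8,-1/16,-1/32,-1/64,-3/256,-5/512,-19/2048 | -9/1024,-1/128,0 } so -37/4096
val(RBBBBBBBRBBRBB) = { -1,-1/2,-1/4,-1/8,-1/16,-1/32,-1/64,-3/256,-5/512,-19/2048,-37/4096 | -9/1024,-1/128,0 } so -73/8192
val(RBBBBBBBRBBRBBB) = { -1,-1/2,-1/4,-1/8,-1/16,-1/32,-1/64,-3/256,-5/512,-19/2048,-37/4096,-73/8192 | -9/1024,-1/128,0 } so -145/16384

-145/16384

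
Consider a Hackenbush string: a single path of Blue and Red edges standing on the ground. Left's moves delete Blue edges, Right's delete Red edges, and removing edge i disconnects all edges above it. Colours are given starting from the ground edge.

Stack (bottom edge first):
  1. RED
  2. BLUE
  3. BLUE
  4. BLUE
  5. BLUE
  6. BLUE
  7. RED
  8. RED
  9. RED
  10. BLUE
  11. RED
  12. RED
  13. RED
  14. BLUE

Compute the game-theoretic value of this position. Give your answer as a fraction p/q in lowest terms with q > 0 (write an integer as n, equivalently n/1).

-477/8192

Prefix values for RED BLUE BLUE BLUE BLUE BLUE RED RED RED BLUE RED RED RED BLUE via {L|R} + simplicity:
step 1: add RED to get R; options L={ ∅ } R={ 0 } → -1
step 2: add BLUE to get RB; options L={ -1 } R={ 0 } → -1/2
step 3: add BLUE to get RBB; options L={ -1, -1/2 } R={ 0 } → -1/4
step 4: add BLUE to get RBBB; options L={ -1, -1/2, -1/4 } R={ 0 } → -1/8
step 5: add BLUE to get RBBBB; options L={ -1, -1/2, -1/4, -1/8 } R={ 0 } → -1/16
step 6: add BLUE to get RBBBBB; options L={ -1, -1/2, -1/4, -1/8, -1/16 } R={ 0 } → -1/32
step 7: add RED to get RBBBBBR; options L={ -1, -1/2, -1/4, -1/8, -1/16 } R={ -1/32, 0 } → -3/64
step 8: add RED to get RBBBBBRR; options L={ -1, -1/2, -1/4, -1/8, -1/16 } R={ -3/64, -1/32, 0 } → -7/128
step 9: add RED to get RBBBBBRRR; options L={ -1, -1/2, -1/4, -1/8, -1/16 } R={ -7/128, -3/64, -1/32, 0 } → -15/256
step 10: add BLUE to get RBBBBBRRRB; options L={ -1, -1/2, -1/4, -1/8, -1/16, -15/256 } R={ -7/128, -3/64, -1/32, 0 } → -29/512
step 11: add RED to get RBBBBBRRRBR; options L={ -1, -1/2, -1/4, -1/8, -1/16, -15/256 } R={ -29/512, -7/128, -3/64, -1/32, 0 } → -59/1024
step 12: add RED to get RBBBBBRRRBRR; options L={ -1, -1/2, -1/4, -1/8, -1/16, -15/256 } R={ -59/1024, -29/512, -7/128, -3/64, -1/32, 0 } → -119/2048
step 13: add RED to get RBBBBBRRRBRRR; options L={ -1, -1/2, -1/4, -1/8, -1/16, -15/256 } R={ -119/2048, -59/1024, -29/512, -7/128, -3/64, -1/32, 0 } → -239/4096
step 14: add BLUE to get RBBBBBRRRBRRRB; options L={ -1, -1/2, -1/4, -1/8, -1/16, -15/256, -239/4096 } R={ -119/2048, -59/1024, -29/512, -7/128, -3/64, -1/32, 0 } → -477/8192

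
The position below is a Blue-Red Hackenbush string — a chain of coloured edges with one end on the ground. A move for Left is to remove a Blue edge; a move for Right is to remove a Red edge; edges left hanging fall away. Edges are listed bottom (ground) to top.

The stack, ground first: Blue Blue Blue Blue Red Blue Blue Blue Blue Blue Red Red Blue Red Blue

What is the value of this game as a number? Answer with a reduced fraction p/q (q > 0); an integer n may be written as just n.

8139/2048

Prefix values for Blue Blue Blue Blue Red Blue Blue Blue Blue Blue Red Red Blue Red Blue via {L|R} + simplicity:
step 1: add Blue to get B; options L={ 0 } R={ (no moves) } gives 1
step 2: add Blue to get BB; options L={ 0 1 } R={ (no moves) } gives 2
step 3: add Blue to get BBB; options L={ 0 1 2 } R={ (no moves) } gives 3
step 4: add Blue to get BBBB; options L={ 0 1 2 3 } R={ (no moves) } gives 4
step 5: add Red to get BBBBR; options L={ 0 1 2 3 } R={ 4 } gives 7/2
step 6: add Blue to get BBBBRB; options L={ 0 1 2 3 7/2 } R={ 4 } gives 15/4
step 7: add Blue to get BBBBRBB; options L={ 0 1 2 3 7/2 15/4 } R={ 4 } gives 31/8
step 8: add Blue to get BBBBRBBB; options L={ 0 1 2 3 7/2 15/4 31/8 } R={ 4 } gives 63/16
step 9: add Blue to get BBBBRBBBB; options L={ 0 1 2 3 7/2 15/4 31/8 63/16 } R={ 4 } gives 127/32
step 10: add Blue to get BBBBRBBBBB; options L={ 0 1 2 3 7/2 15/4 31/8 63/16 127/32 } R={ 4 } gives 255/64
step 11: add Red to get BBBBRBBBBBR; options L={ 0 1 2 3 7/2 15/4 31/8 63/16 127/32 } R={ 255/64 4 } gives 509/128
step 12: add Red to get BBBBRBBBBBRR; options L={ 0 1 2 3 7/2 15/4 31/8 63/16 127/32 } R={ 509/128 255/64 4 } gives 1017/256
step 13: add Blue to get BBBBRBBBBBRRB; options L={ 0 1 2 3 7/2 15/4 31/8 63/16 127/32 1017/256 } R={ 509/128 255/64 4 } gives 2035/512
step 14: add Red to get BBBBRBBBBBRRBR; options L={ 0 1 2 3 7/2 15/4 31/8 63/16 127/32 1017/256 } R={ 2035/512 509/128 255/64 4 } gives 4069/1024
step 15: add Blue to get BBBBRBBBBBRRBRB; options L={ 0 1 2 3 7/2 15/4 31/8 63/16 127/32 1017/256 4069/1024 } R={ 2035/512 509/128 255/64 4 } gives 8139/2048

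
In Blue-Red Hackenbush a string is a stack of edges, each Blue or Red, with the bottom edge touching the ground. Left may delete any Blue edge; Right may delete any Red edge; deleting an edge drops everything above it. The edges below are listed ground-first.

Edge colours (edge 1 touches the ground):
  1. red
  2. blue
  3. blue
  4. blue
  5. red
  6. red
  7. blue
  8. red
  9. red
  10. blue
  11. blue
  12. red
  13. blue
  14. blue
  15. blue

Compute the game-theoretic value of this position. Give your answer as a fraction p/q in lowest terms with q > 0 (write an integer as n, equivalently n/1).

-3473/16384

Prefix values for red blue blue blue red red blue red red blue blue red blue blue blue via {L|R} + simplicity:
edge 1 of 15 (red): { none | 0 } = -1
edge 2 of 15 (blue): { -1 | 0 } = -1/2
edge 3 of 15 (blue): { -1 -1/2 | 0 } = -1/4
edge 4 of 15 (blue): { -1 -1/2 -1/4 | 0 } = -1/8
edge 5 of 15 (red): { -1 -1/2 -1/4 | -1/8 0 } = -3/16
edge 6 of 15 (red): { -1 -1/2 -1/4 | -3/16 -1/8 0 } = -7/32
edge 7 of 15 (blue): { -1 -1/2 -1/4 -7/32 | -3/16 -1/8 0 } = -13/64
edge 8 of 15 (red): { -1 -1/2 -1/4 -7/32 | -13/64 -3/16 -1/8 0 } = -27/128
edge 9 of 15 (red): { -1 -1/2 -1/4 -7/32 | -27/128 -13/64 -3/16 -1/8 0 } = -55/256
edge 10 of 15 (blue): { -1 -1/2 -1/4 -7/32 -55/256 | -27/128 -13/64 -3/16 -1/8 0 } = -109/512
edge 11 of 15 (blue): { -1 -1/2 -1/4 -7/32 -55/256 -109/512 | -27/128 -13/64 -3/16 -1/8 0 } = -217/1024
edge 12 of 15 (red): { -1 -1/2 -1/4 -7/32 -55/256 -109/512 | -217/1024 -27/128 -13/64 -3/16 -1/8 0 } = -435/2048
edge 13 of 15 (blue): { -1 -1/2 -1/4 -7/32 -55/256 -109/512 -435/2048 | -217/1024 -27/128 -13/64 -3/16 -1/8 0 } = -869/4096
edge 14 of 15 (blue): { -1 -1/2 -1/4 -7/32 -55/256 -109/512 -435/2048 -869/4096 | -217/1024 -27/128 -13/64 -3/16 -1/8 0 } = -1737/8192
edge 15 of 15 (blue): { -1 -1/2 -1/4 -7/32 -55/256 -109/512 -435/2048 -869/4096 -1737/8192 | -217/1024 -27/128 -13/64 -3/16 -1/8 0 } = -3473/16384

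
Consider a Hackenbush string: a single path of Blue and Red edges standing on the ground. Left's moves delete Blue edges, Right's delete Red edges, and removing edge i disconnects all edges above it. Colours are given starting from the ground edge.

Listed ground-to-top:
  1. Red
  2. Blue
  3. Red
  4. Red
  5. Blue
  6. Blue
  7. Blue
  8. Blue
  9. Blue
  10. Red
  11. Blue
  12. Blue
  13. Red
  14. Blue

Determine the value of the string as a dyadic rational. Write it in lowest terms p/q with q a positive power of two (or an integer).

value_1 [R]  L=[—]  R=[0]  => -1
value_2 [RB]  L=[-1]  R=[0]  => -1/2
value_3 [RBR]  L=[-1]  R=[-1/2, 0]  => -3/4
value_4 [RBRR]  L=[-1]  R=[-3/4, -1/2, 0]  => -7/8
value_5 [RBRRB]  L=[-1, -7/8]  R=[-3/4, -1/2, 0]  => -13/16
value_6 [RBRRBB]  L=[-1, -7/8, -13/16]  R=[-3/4, -1/2, 0]  => -25/32
value_7 [RBRRBBB]  L=[-1, -7/8, -13/16, -25/32]  R=[-3/4, -1/2, 0]  => -49/64
value_8 [RBRRBBBB]  L=[-1, -7/8, -13/16, -25/32, -49/64]  R=[-3/4, -1/2, 0]  => -97/128
value_9 [RBRRBBBBB]  L=[-1, -7/8, -13/16, -25/32, -49/64, -97/128]  R=[-3/4, -1/2, 0]  => -193/256
value_10 [RBRRBBBBBR]  L=[-1, -7/8, -13/16, -25/32, -49/64, -97/128]  R=[-193/256, -3/4, -1/2, 0]  => -387/512
value_11 [RBRRBBBBBRB]  L=[-1, -7/8, -13/16, -25/32, -49/64, -97/128, -387/512]  R=[-193/256, -3/4, -1/2, 0]  => -773/1024
value_12 [RBRRBBBBBRBB]  L=[-1, -7/8, -13/16, -25/32, -49/64, -97/128, -387/512, -773/1024]  R=[-193/256, -3/4, -1/2, 0]  => -1545/2048
value_13 [RBRRBBBBBRBBR]  L=[-1, -7/8, -13/16, -25/32, -49/64, -97/128, -387/512, -773/1024]  R=[-1545/2048, -193/256, -3/4, -1/2, 0]  => -3091/4096
value_14 [RBRRBBBBBRBBRB]  L=[-1, -7/8, -13/16, -25/32, -49/64, -97/128, -387/512, -773/1024, -3091/4096]  R=[-1545/2048, -193/256, -3/4, -1/2, 0]  => -6181/8192

-6181/8192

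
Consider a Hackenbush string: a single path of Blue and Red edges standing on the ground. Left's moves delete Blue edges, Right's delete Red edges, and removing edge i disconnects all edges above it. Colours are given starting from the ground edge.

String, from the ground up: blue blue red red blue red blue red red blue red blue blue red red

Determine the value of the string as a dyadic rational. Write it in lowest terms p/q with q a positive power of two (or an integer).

Recurse on prefixes of the 15-edge string blue blue red red blue red blue red red blue red blue blue red red:
b: Left { 0 }, Right { (no moves) } so simplest 1
bb: Left { 0,1 }, Right { (no moves) } so simplest 2
bbr: Left { 0,1 }, Right { 2 } so simplest 3/2
bbrr: Left { 0,1 }, Right { 3/2,2 } so simplest 5/4
bbrrb: Left { 0,1,5/4 }, Right { 3/2,2 } so simplest 11/8
bbrrbr: Left { 0,1,5/4 }, Right { 11/8,3/2,2 } so simplest 21/16
bbrrbrb: Left { 0,1,5/4,21/16 }, Right { 11/8,3/2,2 } so simplest 43/32
bbrrbrbr: Left { 0,1,5/4,21/16 }, Right { 43/32,11/8,3/2,2 } so simplest 85/64
bbrrbrbrr: Left { 0,1,5/4,21/16 }, Right { 85/64,43/32,11/8,3/2,2 } so simplest 169/128
bbrrbrbrrb: Left { 0,1,5/4,21/16,169/128 }, Right { 85/64,43/32,11/8,3/2,2 } so simplest 339/256
bbrrbrbrrbr: Left { 0,1,5/4,21/16,169/128 }, Right { 339/256,85/64,43/32,11/8,3/2,2 } so simplest 677/512
bbrrbrbrrbrb: Left { 0,1,5/4,21/16,169/128,677/512 }, Right { 339/256,85/64,43/32,11/8,3/2,2 } so simplest 1355/1024
bbrrbrbrrbrbb: Left { 0,1,5/4,21/16,169/128,677/512,1355/1024 }, Right { 339/256,85/64,43/32,11/8,3/2,2 } so simplest 2711/2048
bbrrbrbrrbrbbr: Left { 0,1,5/4,21/16,169/128,677/512,1355/1024 }, Right { 2711/2048,339/256,85/64,43/32,11/8,3/2,2 } so simplest 5421/4096
bbrrbrbrrbrbbrr: Left { 0,1,5/4,21/16,169/128,677/512,1355/1024 }, Right { 5421/4096,2711/2048,339/256,85/64,43/32,11/8,3/2,2 } so simplest 10841/8192

10841/8192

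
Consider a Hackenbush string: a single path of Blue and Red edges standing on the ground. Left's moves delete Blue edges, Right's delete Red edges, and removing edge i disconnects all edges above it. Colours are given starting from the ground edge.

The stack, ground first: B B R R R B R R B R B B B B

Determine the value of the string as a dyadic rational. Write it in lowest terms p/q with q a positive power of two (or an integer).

4703/4096

B: Left { 0 }, Right { ∅ } -> simplest 1
BB: Left { 0, 1 }, Right { ∅ } -> simplest 2
BBR: Left { 0, 1 }, Right { 2 } -> simplest 3/2
BBRR: Left { 0, 1 }, Right { 3/2, 2 } -> simplest 5/4
BBRRR: Left { 0, 1 }, Right { 5/4, 3/2, 2 } -> simplest 9/8
BBRRRB: Left { 0, 1, 9/8 }, Right { 5/4, 3/2, 2 } -> simplest 19/16
BBRRRBR: Left { 0, 1, 9/8 }, Right { 19/16, 5/4, 3/2, 2 } -> simplest 37/32
BBRRRBRR: Left { 0, 1, 9/8 }, Right { 37/32, 19/16, 5/4, 3/2, 2 } -> simplest 73/64
BBRRRBRRB: Left { 0, 1, 9/8, 73/64 }, Right { 37/32, 19/16, 5/4, 3/2, 2 } -> simplest 147/128
BBRRRBRRBR: Left { 0, 1, 9/8, 73/64 }, Right { 147/128, 37/32, 19/16, 5/4, 3/2, 2 } -> simplest 293/256
BBRRRBRRBRB: Left { 0, 1, 9/8, 73/64, 293/256 }, Right { 147/128, 37/32, 19/16, 5/4, 3/2, 2 } -> simplest 587/512
BBRRRBRRBRBB: Left { 0, 1, 9/8, 73/64, 293/256, 587/512 }, Right { 147/128, 37/32, 19/16, 5/4, 3/2, 2 } -> simplest 1175/1024
BBRRRBRRBRBBB: Left { 0, 1, 9/8, 73/64, 293/256, 587/512, 1175/1024 }, Right { 147/128, 37/32, 19/16, 5/4, 3/2, 2 } -> simplest 2351/2048
BBRRRBRRBRBBBB: Left { 0, 1, 9/8, 73/64, 293/256, 587/512, 1175/1024, 2351/2048 }, Right { 147/128, 37/32, 19/16, 5/4, 3/2, 2 } -> simplest 4703/4096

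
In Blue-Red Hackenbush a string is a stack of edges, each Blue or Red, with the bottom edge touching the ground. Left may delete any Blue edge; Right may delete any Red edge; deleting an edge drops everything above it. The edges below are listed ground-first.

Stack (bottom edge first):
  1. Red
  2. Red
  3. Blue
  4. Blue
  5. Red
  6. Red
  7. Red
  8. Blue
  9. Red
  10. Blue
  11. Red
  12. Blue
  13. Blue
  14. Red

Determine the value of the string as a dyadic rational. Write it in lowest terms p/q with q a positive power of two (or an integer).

R: Left { — }, Right { 0 } → simplest -1
RR: Left { — }, Right { -1,0 } → simplest -2
RRB: Left { -2 }, Right { -1,0 } → simplest -3/2
RRBB: Left { -2,-3/2 }, Right { -1,0 } → simplest -5/4
RRBBR: Left { -2,-3/2 }, Right { -5/4,-1,0 } → simplest -11/8
RRBBRR: Left { -2,-3/2 }, Right { -11/8,-5/4,-1,0 } → simplest -23/16
RRBBRRR: Left { -2,-3/2 }, Right { -23/16,-11/8,-5/4,-1,0 } → simplest -47/32
RRBBRRRB: Left { -2,-3/2,-47/32 }, Right { -23/16,-11/8,-5/4,-1,0 } → simplest -93/64
RRBBRRRBR: Left { -2,-3/2,-47/32 }, Right { -93/64,-23/16,-11/8,-5/4,-1,0 } → simplest -187/128
RRBBRRRBRB: Left { -2,-3/2,-47/32,-187/128 }, Right { -93/64,-23/16,-11/8,-5/4,-1,0 } → simplest -373/256
RRBBRRRBRBR: Left { -2,-3/2,-47/32,-187/128 }, Right { -373/256,-93/64,-23/16,-11/8,-5/4,-1,0 } → simplest -747/512
RRBBRRRBRBRB: Left { -2,-3/2,-47/32,-187/128,-747/512 }, Right { -373/256,-93/64,-23/16,-11/8,-5/4,-1,0 } → simplest -1493/1024
RRBBRRRBRBRBB: Left { -2,-3/2,-47/32,-187/128,-747/512,-1493/1024 }, Right { -373/256,-93/64,-23/16,-11/8,-5/4,-1,0 } → simplest -2985/2048
RRBBRRRBRBRBBR: Left { -2,-3/2,-47/32,-187/128,-747/512,-1493/1024 }, Right { -2985/2048,-373/256,-93/64,-23/16,-11/8,-5/4,-1,0 } → simplest -5971/4096

-5971/4096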